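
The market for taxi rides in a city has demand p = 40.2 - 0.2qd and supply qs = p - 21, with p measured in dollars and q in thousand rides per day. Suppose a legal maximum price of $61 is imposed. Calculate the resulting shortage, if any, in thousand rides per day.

Rearranging demand gives qd = 201 - 5p. Setting quantity demanded equal to quantity supplied, 201 - 5p = p - 21, gives p* = 37 and q* = 16.
The ceiling of 61 is above the equilibrium price 37, so it is not binding; the market clears at p* = 37, q* = 16.
Since the control does not bind, there is no shortage.

0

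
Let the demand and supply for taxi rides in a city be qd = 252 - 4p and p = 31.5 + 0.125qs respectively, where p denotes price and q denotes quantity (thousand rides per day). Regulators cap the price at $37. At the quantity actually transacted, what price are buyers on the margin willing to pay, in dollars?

52

Rearranging supply gives qs = 8p - 252. Without the control the market clears where 252 - 4p = 8p - 252, i.e. p* = 42 and q* = 84.
Because the ceiling (37) lies below the market-clearing price, it is binding.
At p = 37: qd = 252 - 4·37 = 104 and qs = 8·37 - 252 = 44.
Only 44 units reach the market. On the demand curve, the marginal buyer's willingness to pay at q = 44 is (252 - 44)/4 = 52.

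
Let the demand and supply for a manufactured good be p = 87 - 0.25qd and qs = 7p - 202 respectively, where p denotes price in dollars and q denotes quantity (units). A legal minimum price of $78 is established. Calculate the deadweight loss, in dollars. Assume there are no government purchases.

2464

Rearranging demand gives qd = 348 - 4p. Without the control the market clears where 348 - 4p = 7p - 202, i.e. p* = 50 and q* = 148.
The floor of 78 is above the equilibrium price 50, so it binds.
At p = 78: qd = 348 - 4·78 = 36 and qs = 7·78 - 202 = 344.
Quantity traded falls to 36. At q = 36 the demand price is (348 - 36)/4 = 78 and the supply price is (202 + 36)/7 = 34.
Deadweight loss = ½ · (78 - 34) · (148 - 36) = ½ · 44 · 112 = 2464.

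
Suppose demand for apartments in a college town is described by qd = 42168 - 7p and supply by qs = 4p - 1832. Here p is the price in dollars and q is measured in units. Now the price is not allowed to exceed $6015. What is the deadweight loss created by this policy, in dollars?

In a free market, 42168 - 7p = 4p - 1832 gives the equilibrium p* = 4000, q* = 14168.
Since 6015 is above p* = 4000, the ceiling does not bind and the free-market outcome prevails.
Since the control does not bind, no trades are prevented and deadweight loss is zero.

0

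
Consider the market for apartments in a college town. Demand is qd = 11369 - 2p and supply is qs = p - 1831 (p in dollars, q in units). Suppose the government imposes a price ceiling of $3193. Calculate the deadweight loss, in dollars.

Setting quantity demanded equal to quantity supplied, 11369 - 2p = p - 1831, gives p* = 4400 and q* = 2569.
Since 3193 < 4400, the ceiling is binding.
At p = 3193: qd = 11369 - 2·3193 = 4983 and qs = 3193 - 1831 = 1362.
Quantity traded falls to 1362. At q = 1362 the demand price is (11369 - 1362)/2 = 5003.5 and the supply price is 1831 + 1362 = 3193.
Deadweight loss = ½ · (5003.5 - 3193) · (2569 - 1362) = ½ · 1810.5 · 1207 = 1092636.75.

1092636.75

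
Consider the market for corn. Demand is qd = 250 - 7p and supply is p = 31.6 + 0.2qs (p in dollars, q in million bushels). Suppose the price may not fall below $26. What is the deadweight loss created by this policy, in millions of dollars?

Rearranging supply gives qs = 5p - 158. Equilibrium: 250 - 7p = 5p - 158, so 408 = 12p and p* = 34, q* = 12.
The floor of 26 is below the equilibrium price 34, so it is not binding; the market clears at p* = 34, q* = 12.
Since the control does not bind, no trades are prevented and deadweight loss is zero.

0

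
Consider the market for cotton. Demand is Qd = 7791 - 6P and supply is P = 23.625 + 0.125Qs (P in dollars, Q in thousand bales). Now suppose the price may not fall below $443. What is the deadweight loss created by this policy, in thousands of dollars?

Rearranging supply gives Qs = 8P - 189. Equilibrium: 7791 - 6P = 8P - 189, so 7980 = 14P and P* = 570, Q* = 4371.
The floor of 443 is below the equilibrium price 570, so it is not binding; the market clears at P* = 570, Q* = 4371.
Since the control does not bind, no trades are prevented and deadweight loss is zero.

0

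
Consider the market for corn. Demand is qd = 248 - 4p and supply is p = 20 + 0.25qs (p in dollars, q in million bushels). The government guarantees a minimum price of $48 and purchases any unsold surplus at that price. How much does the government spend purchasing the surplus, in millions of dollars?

Rearranging supply gives qs = 4p - 80. In a free market, 248 - 4p = 4p - 80 gives the equilibrium p* = 41, q* = 84.
The floor of 48 is above the equilibrium price 41, so it binds.
At p = 48: qd = 248 - 4·48 = 56 and qs = 4·48 - 80 = 112.
Surplus = qs - qd = 56.
Government expenditure = surplus × support price = 56 × 48 = 2688.

2688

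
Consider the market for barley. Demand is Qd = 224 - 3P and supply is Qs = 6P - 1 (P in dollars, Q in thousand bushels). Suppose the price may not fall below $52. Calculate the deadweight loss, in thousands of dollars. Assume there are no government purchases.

Setting quantity demanded equal to quantity supplied, 224 - 3P = 6P - 1, gives P* = 25 and Q* = 149.
Since 52 > 25, the floor is binding.
At P = 52: Qd = 224 - 3·52 = 68 and Qs = 6·52 - 1 = 311.
Quantity traded falls to 68. At Q = 68 the demand price is (224 - 68)/3 = 52 and the supply price is (1 + 68)/6 = 11.5.
Deadweight loss = ½ · (52 - 11.5) · (149 - 68) = ½ · 40.5 · 81 = 1640.25.

1640.25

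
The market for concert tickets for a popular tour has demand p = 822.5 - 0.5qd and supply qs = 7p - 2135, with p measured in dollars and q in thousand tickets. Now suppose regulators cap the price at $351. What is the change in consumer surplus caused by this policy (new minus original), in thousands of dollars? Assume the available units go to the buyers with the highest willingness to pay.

Rearranging demand gives qd = 1645 - 2p. Without the control the market clears where 1645 - 2p = 7p - 2135, i.e. p* = 420 and q* = 805.
Since 351 < 420, the ceiling is binding.
At p = 351: qd = 1645 - 2·351 = 943 and qs = 7·351 - 2135 = 322.
Consumer surplus without the control is ½ · (822.5 - 420) · 805 = 162006.25.
With the ceiling, 322 units are sold at 351 (assume they go to the highest-value buyers). The demand price at q = 322 is 661.5, so CS = ½ · [(822.5 - 351) + (661.5 - 351)] · 322 = 125902.
Change in consumer surplus = 125902 - 162006.25 = -36104.25.

-36104.25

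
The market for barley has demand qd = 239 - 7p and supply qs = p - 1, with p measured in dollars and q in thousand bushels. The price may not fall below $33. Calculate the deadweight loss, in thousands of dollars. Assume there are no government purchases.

252

Equilibrium: 239 - 7p = p - 1, so 240 = 8p and p* = 30, q* = 29.
The floor of 33 is above the equilibrium price 30, so it binds.
At p = 33: qd = 239 - 7·33 = 8 and qs = 33 - 1 = 32.
Quantity traded falls to 8. At q = 8 the demand price is (239 - 8)/7 = 33 and the supply price is 1 + 8 = 9.
Deadweight loss = ½ · (33 - 9) · (29 - 8) = ½ · 24 · 21 = 252.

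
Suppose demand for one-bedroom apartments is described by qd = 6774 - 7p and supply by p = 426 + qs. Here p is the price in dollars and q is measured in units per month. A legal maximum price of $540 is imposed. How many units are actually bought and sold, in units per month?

Rearranging supply gives qs = p - 426. Equilibrium: 6774 - 7p = p - 426, so 7200 = 8p and p* = 900, q* = 474.
Since 540 < 900, the ceiling is binding.
At p = 540: qd = 6774 - 7·540 = 2994 and qs = 540 - 426 = 114.
The quantity actually transacted is the short side, supply: 114.

114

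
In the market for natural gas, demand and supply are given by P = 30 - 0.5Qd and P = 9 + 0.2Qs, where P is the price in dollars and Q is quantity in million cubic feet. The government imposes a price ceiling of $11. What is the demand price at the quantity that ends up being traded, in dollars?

Rearranging demand gives Qd = 60 - 2P; rearranging supply gives Qs = 5P - 45. Without the control the market clears where 60 - 2P = 5P - 45, i.e. P* = 15 and Q* = 30.
Since 11 < 15, the ceiling is binding.
At P = 11: Qd = 60 - 2·11 = 38 and Qs = 5·11 - 45 = 10.
Only 10 units reach the market. On the demand curve, the marginal buyer's willingness to pay at Q = 10 is (60 - 10)/2 = 25.

25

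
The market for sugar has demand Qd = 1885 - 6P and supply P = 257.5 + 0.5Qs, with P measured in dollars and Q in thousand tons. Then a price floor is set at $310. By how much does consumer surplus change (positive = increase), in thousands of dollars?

Rearranging supply gives Qs = 2P - 515. Setting quantity demanded equal to quantity supplied, 1885 - 6P = 2P - 515, gives P* = 300 and Q* = 85.
Since 310 > 300, the floor is binding.
At P = 310: Qd = 1885 - 6·310 = 25 and Qs = 2·310 - 515 = 105.
Consumer surplus without the control is ½ · (1885/6 - 300) · 85 = 7225/12.
With the floor, consumers buy 25 units at 310, so CS = ½ · (1885/6 - 310) · 25 = 625/12.
Change in consumer surplus = 625/12 - 7225/12 = -550.

-550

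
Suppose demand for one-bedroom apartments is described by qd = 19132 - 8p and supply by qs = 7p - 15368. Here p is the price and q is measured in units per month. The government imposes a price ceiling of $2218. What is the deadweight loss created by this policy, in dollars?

44126.25

Setting quantity demanded equal to quantity supplied, 19132 - 8p = 7p - 15368, gives p* = 2300 and q* = 732.
The ceiling of 2218 is below the equilibrium price 2300, so it binds.
At p = 2218: qd = 19132 - 8·2218 = 1388 and qs = 7·2218 - 15368 = 158.
Quantity traded falls to 158. At q = 158 the demand price is (19132 - 158)/8 = 2371.75 and the supply price is (15368 + 158)/7 = 2218.
Deadweight loss = ½ · (2371.75 - 2218) · (732 - 158) = ½ · 153.75 · 574 = 44126.25.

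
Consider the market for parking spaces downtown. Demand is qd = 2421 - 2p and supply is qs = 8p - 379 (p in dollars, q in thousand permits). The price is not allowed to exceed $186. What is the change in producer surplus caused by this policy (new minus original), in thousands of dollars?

Without the control the market clears where 2421 - 2p = 8p - 379, i.e. p* = 280 and q* = 1861.
Since 186 < 280, the ceiling is binding.
At p = 186: qd = 2421 - 2·186 = 2049 and qs = 8·186 - 379 = 1109.
Producer surplus without the control is ½ · (280 - 47.375) · 1861 = 216457.5625.
With the ceiling, producers sell 1109 units at 186, so PS = ½ · (186 - 47.375) · 1109 = 76867.5625.
Change in producer surplus = 76867.5625 - 216457.5625 = -139590.

-139590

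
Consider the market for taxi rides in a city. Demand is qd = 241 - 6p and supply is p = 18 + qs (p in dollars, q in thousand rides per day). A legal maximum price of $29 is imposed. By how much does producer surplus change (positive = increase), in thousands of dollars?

-120

Rearranging supply gives qs = p - 18. In a free market, 241 - 6p = p - 18 gives the equilibrium p* = 37, q* = 19.
Since 29 < 37, the ceiling is binding.
At p = 29: qd = 241 - 6·29 = 67 and qs = 29 - 18 = 11.
Producer surplus without the control is ½ · (37 - 18) · 19 = 180.5.
With the ceiling, producers sell 11 units at 29, so PS = ½ · (29 - 18) · 11 = 60.5.
Change in producer surplus = 60.5 - 180.5 = -120.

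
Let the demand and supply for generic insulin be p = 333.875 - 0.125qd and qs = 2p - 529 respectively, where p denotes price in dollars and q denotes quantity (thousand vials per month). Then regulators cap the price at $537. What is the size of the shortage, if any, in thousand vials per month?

Rearranging demand gives qd = 2671 - 8p. Setting quantity demanded equal to quantity supplied, 2671 - 8p = 2p - 529, gives p* = 320 and q* = 111.
The ceiling of 537 is above the equilibrium price 320, so it is not binding; the market clears at p* = 320, q* = 111.
Since the control does not bind, there is no shortage.

0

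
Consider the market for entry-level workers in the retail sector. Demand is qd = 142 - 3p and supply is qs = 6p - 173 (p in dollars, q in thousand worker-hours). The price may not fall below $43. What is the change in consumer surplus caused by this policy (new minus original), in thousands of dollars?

-200

Without the control the market clears where 142 - 3p = 6p - 173, i.e. p* = 35 and q* = 37.
Because the floor (43) lies above the market-clearing price, it is binding.
At p = 43: qd = 142 - 3·43 = 13 and qs = 6·43 - 173 = 85.
Consumer surplus without the control is ½ · (142/3 - 35) · 37 = 1369/6.
With the floor, consumers buy 13 units at 43, so CS = ½ · (142/3 - 43) · 13 = 169/6.
Change in consumer surplus = 169/6 - 1369/6 = -200.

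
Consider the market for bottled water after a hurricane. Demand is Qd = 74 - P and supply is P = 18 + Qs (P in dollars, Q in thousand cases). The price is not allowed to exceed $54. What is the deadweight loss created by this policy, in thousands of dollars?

Rearranging supply gives Qs = P - 18. Setting quantity demanded equal to quantity supplied, 74 - P = P - 18, gives P* = 46 and Q* = 28.
Since 54 is above P* = 46, the ceiling does not bind and the free-market outcome prevails.
Since the control does not bind, no trades are prevented and deadweight loss is zero.

0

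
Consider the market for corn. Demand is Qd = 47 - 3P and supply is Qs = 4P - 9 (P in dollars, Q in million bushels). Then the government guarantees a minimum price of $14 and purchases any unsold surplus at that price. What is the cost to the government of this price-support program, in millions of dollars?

In a free market, 47 - 3P = 4P - 9 gives the equilibrium P* = 8, Q* = 23.
Since 14 > 8, the floor is binding.
At P = 14: Qd = 47 - 3·14 = 5 and Qs = 4·14 - 9 = 47.
Surplus = Qs - Qd = 42.
Government expenditure = surplus × support price = 42 × 14 = 588.

588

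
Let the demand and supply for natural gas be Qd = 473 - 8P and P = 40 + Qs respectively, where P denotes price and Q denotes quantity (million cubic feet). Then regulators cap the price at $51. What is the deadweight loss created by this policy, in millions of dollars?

20.25

Rearranging supply gives Qs = P - 40. Without the control the market clears where 473 - 8P = P - 40, i.e. P* = 57 and Q* = 17.
Because the ceiling (51) lies below the market-clearing price, it is binding.
At P = 51: Qd = 473 - 8·51 = 65 and Qs = 51 - 40 = 11.
Quantity traded falls to 11. At Q = 11 the demand price is (473 - 11)/8 = 57.75 and the supply price is 40 + 11 = 51.
Deadweight loss = ½ · (57.75 - 51) · (17 - 11) = ½ · 6.75 · 6 = 20.25.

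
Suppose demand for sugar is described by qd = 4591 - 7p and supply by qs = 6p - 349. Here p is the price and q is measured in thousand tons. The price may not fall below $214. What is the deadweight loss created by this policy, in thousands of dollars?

0

Without the control the market clears where 4591 - 7p = 6p - 349, i.e. p* = 380 and q* = 1931.
The floor of 214 is below the equilibrium price 380, so it is not binding; the market clears at p* = 380, q* = 1931.
Since the control does not bind, no trades are prevented and deadweight loss is zero.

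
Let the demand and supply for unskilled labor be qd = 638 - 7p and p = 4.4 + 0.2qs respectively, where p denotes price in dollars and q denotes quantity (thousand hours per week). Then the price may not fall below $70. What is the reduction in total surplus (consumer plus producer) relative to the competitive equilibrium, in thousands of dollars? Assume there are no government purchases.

Rearranging supply gives qs = 5p - 22. Equilibrium: 638 - 7p = 5p - 22, so 660 = 12p and p* = 55, q* = 253.
Because the floor (70) lies above the market-clearing price, it is binding.
At p = 70: qd = 638 - 7·70 = 148 and qs = 5·70 - 22 = 328.
Quantity traded falls to 148. At q = 148 the demand price is (638 - 148)/7 = 70 and the supply price is (22 + 148)/5 = 34.
Deadweight loss = ½ · (70 - 34) · (253 - 148) = ½ · 36 · 105 = 1890.

1890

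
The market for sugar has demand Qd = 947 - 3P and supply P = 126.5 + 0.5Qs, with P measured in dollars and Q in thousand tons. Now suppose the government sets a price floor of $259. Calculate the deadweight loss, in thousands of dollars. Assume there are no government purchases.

1353.75

Rearranging supply gives Qs = 2P - 253. In a free market, 947 - 3P = 2P - 253 gives the equilibrium P* = 240, Q* = 227.
The floor of 259 is above the equilibrium price 240, so it binds.
At P = 259: Qd = 947 - 3·259 = 170 and Qs = 2·259 - 253 = 265.
Quantity traded falls to 170. At Q = 170 the demand price is (947 - 170)/3 = 259 and the supply price is (253 + 170)/2 = 211.5.
Deadweight loss = ½ · (259 - 211.5) · (227 - 170) = ½ · 47.5 · 57 = 1353.75.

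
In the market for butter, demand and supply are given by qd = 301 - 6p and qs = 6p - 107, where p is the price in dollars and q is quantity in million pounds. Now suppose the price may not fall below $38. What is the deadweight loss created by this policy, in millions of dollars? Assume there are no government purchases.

96

Setting quantity demanded equal to quantity supplied, 301 - 6p = 6p - 107, gives p* = 34 and q* = 97.
Because the floor (38) lies above the market-clearing price, it is binding.
At p = 38: qd = 301 - 6·38 = 73 and qs = 6·38 - 107 = 121.
Quantity traded falls to 73. At q = 73 the demand price is (301 - 73)/6 = 38 and the supply price is (107 + 73)/6 = 30.
Deadweight loss = ½ · (38 - 30) · (97 - 73) = ½ · 8 · 24 = 96.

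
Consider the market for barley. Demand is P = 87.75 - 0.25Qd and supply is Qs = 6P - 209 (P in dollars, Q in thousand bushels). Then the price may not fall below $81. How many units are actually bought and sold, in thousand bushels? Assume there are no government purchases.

27

Rearranging demand gives Qd = 351 - 4P. Setting quantity demanded equal to quantity supplied, 351 - 4P = 6P - 209, gives P* = 56 and Q* = 127.
The floor of 81 is above the equilibrium price 56, so it binds.
At P = 81: Qd = 351 - 4·81 = 27 and Qs = 6·81 - 209 = 277.
The quantity actually transacted is the short side, demand: 27.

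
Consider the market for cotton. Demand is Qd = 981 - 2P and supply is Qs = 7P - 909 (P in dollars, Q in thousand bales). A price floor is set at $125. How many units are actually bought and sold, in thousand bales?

561

Setting quantity demanded equal to quantity supplied, 981 - 2P = 7P - 909, gives P* = 210 and Q* = 561.
The floor of 125 is below the equilibrium price 210, so it is not binding; the market clears at P* = 210, Q* = 561.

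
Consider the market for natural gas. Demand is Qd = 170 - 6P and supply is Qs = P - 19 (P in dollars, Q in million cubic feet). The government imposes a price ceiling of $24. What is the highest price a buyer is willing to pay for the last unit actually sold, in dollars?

Without the control the market clears where 170 - 6P = P - 19, i.e. P* = 27 and Q* = 8.
Since 24 < 27, the ceiling is binding.
At P = 24: Qd = 170 - 6·24 = 26 and Qs = 24 - 19 = 5.
Only 5 units reach the market. On the demand curve, the marginal buyer's willingness to pay at Q = 5 is (170 - 5)/6 = 27.5.

27.5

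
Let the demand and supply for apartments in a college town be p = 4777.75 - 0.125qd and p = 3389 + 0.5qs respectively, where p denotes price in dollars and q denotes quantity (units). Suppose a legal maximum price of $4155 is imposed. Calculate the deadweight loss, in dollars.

148781.25

Rearranging demand gives qd = 38222 - 8p; rearranging supply gives qs = 2p - 6778. Setting quantity demanded equal to quantity supplied, 38222 - 8p = 2p - 6778, gives p* = 4500 and q* = 2222.
The ceiling of 4155 is below the equilibrium price 4500, so it binds.
At p = 4155: qd = 38222 - 8·4155 = 4982 and qs = 2·4155 - 6778 = 1532.
Quantity traded falls to 1532. At q = 1532 the demand price is (38222 - 1532)/8 = 4586.25 and the supply price is (6778 + 1532)/2 = 4155.
Deadweight loss = ½ · (4586.25 - 4155) · (2222 - 1532) = ½ · 431.25 · 690 = 148781.25.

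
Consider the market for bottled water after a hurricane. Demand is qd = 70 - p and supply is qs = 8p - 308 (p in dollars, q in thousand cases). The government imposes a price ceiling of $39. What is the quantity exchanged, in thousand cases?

Without the control the market clears where 70 - p = 8p - 308, i.e. p* = 42 and q* = 28.
The ceiling of 39 is below the equilibrium price 42, so it binds.
At p = 39: qd = 70 - 39 = 31 and qs = 8·39 - 308 = 4.
The quantity actually transacted is the short side, supply: 4.

4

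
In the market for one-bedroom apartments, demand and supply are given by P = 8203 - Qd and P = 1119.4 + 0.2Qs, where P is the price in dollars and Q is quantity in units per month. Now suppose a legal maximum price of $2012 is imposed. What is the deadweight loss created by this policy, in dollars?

1244160

Rearranging demand gives Qd = 8203 - P; rearranging supply gives Qs = 5P - 5597. Without the control the market clears where 8203 - P = 5P - 5597, i.e. P* = 2300 and Q* = 5903.
Because the ceiling (2012) lies below the market-clearing price, it is binding.
At P = 2012: Qd = 8203 - 2012 = 6191 and Qs = 5·2012 - 5597 = 4463.
Quantity traded falls to 4463. At Q = 4463 the demand price is 8203 - 4463 = 3740 and the supply price is (5597 + 4463)/5 = 2012.
Deadweight loss = ½ · (3740 - 2012) · (5903 - 4463) = ½ · 1728 · 1440 = 1244160.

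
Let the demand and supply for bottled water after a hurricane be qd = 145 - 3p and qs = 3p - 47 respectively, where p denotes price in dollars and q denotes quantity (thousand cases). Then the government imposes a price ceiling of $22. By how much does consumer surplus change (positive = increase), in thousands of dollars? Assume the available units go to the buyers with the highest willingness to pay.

40

Setting quantity demanded equal to quantity supplied, 145 - 3p = 3p - 47, gives p* = 32 and q* = 49.
Since 22 < 32, the ceiling is binding.
At p = 22: qd = 145 - 3·22 = 79 and qs = 3·22 - 47 = 19.
Consumer surplus without the control is ½ · (145/3 - 32) · 49 = 2401/6.
With the ceiling, 19 units are sold at 22 (assume they go to the highest-value buyers). The demand price at q = 19 is 42, so CS = ½ · [(145/3 - 22) + (42 - 22)] · 19 = 2641/6.
Change in consumer surplus = 2641/6 - 2401/6 = 40.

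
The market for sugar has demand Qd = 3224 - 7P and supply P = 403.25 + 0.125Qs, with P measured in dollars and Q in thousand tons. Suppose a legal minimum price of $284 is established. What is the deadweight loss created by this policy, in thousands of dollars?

Rearranging supply gives Qs = 8P - 3226. In a free market, 3224 - 7P = 8P - 3226 gives the equilibrium P* = 430, Q* = 214.
Since 284 is below P* = 430, the floor does not bind and the free-market outcome prevails.
Since the control does not bind, no trades are prevented and deadweight loss is zero.

0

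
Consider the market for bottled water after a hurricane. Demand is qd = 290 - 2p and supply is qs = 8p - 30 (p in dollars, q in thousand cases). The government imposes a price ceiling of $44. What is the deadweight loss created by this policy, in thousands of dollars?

0

In a free market, 290 - 2p = 8p - 30 gives the equilibrium p* = 32, q* = 226.
Since 44 is above p* = 32, the ceiling does not bind and the free-market outcome prevails.
Since the control does not bind, no trades are prevented and deadweight loss is zero.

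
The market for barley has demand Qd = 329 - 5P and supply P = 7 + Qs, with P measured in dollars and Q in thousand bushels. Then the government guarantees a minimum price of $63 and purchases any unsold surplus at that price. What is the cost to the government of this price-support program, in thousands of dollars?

Rearranging supply gives Qs = P - 7. Setting quantity demanded equal to quantity supplied, 329 - 5P = P - 7, gives P* = 56 and Q* = 49.
Because the floor (63) lies above the market-clearing price, it is binding.
At P = 63: Qd = 329 - 5·63 = 14 and Qs = 63 - 7 = 56.
Surplus = Qs - Qd = 42.
Government expenditure = surplus × support price = 42 × 63 = 2646.

2646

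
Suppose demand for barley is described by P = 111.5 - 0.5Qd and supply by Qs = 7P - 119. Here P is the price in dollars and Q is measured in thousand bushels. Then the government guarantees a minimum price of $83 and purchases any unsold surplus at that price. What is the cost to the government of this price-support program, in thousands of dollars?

Rearranging demand gives Qd = 223 - 2P. Without the control the market clears where 223 - 2P = 7P - 119, i.e. P* = 38 and Q* = 147.
The floor of 83 is above the equilibrium price 38, so it binds.
At P = 83: Qd = 223 - 2·83 = 57 and Qs = 7·83 - 119 = 462.
Surplus = Qs - Qd = 405.
Government expenditure = surplus × support price = 405 × 83 = 33615.

33615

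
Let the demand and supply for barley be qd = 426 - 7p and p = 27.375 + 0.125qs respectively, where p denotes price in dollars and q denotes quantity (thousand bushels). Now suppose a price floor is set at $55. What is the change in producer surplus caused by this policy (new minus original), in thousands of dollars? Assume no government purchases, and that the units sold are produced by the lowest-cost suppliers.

51

Rearranging supply gives qs = 8p - 219. Without the control the market clears where 426 - 7p = 8p - 219, i.e. p* = 43 and q* = 125.
Since 55 > 43, the floor is binding.
At p = 55: qd = 426 - 7·55 = 41 and qs = 8·55 - 219 = 221.
Producer surplus without the control is ½ · (43 - 27.375) · 125 = 976.5625.
With the floor, 41 units are sold at 55. The supply price at q = 41 is 32.5, so PS = ½ · [(55 - 27.375) + (55 - 32.5)] · 41 = 1027.5625.
Change in producer surplus = 1027.5625 - 976.5625 = 51.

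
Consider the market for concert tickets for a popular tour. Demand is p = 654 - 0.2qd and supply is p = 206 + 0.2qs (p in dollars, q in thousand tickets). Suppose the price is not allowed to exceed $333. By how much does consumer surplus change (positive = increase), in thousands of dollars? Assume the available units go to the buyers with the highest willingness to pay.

38072.5

Rearranging demand gives qd = 3270 - 5p; rearranging supply gives qs = 5p - 1030. Without the control the market clears where 3270 - 5p = 5p - 1030, i.e. p* = 430 and q* = 1120.
The ceiling of 333 is below the equilibrium price 430, so it binds.
At p = 333: qd = 3270 - 5·333 = 1605 and qs = 5·333 - 1030 = 635.
Consumer surplus without the control is ½ · (654 - 430) · 1120 = 125440.
With the ceiling, 635 units are sold at 333 (assume they go to the highest-value buyers). The demand price at q = 635 is 527, so CS = ½ · [(654 - 333) + (527 - 333)] · 635 = 163512.5.
Change in consumer surplus = 163512.5 - 125440 = 38072.5.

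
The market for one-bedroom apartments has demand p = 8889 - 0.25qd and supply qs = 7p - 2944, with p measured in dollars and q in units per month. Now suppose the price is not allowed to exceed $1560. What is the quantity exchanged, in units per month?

Rearranging demand gives qd = 35556 - 4p. Setting quantity demanded equal to quantity supplied, 35556 - 4p = 7p - 2944, gives p* = 3500 and q* = 21556.
The ceiling of 1560 is below the equilibrium price 3500, so it binds.
At p = 1560: qd = 35556 - 4·1560 = 29316 and qs = 7·1560 - 2944 = 7976.
The quantity actually transacted is the short side, supply: 7976.

7976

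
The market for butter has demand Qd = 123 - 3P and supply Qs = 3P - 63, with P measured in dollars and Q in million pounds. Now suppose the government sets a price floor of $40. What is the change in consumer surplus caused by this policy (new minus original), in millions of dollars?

Without the control the market clears where 123 - 3P = 3P - 63, i.e. P* = 31 and Q* = 30.
The floor of 40 is above the equilibrium price 31, so it binds.
At P = 40: Qd = 123 - 3·40 = 3 and Qs = 3·40 - 63 = 57.
Consumer surplus without the control is ½ · (41 - 31) · 30 = 150.
With the floor, consumers buy 3 units at 40, so CS = ½ · (41 - 40) · 3 = 1.5.
Change in consumer surplus = 1.5 - 150 = -148.5.

-148.5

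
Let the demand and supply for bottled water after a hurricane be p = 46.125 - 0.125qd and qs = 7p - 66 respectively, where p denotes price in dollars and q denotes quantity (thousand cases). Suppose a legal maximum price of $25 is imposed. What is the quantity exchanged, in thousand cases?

109

Rearranging demand gives qd = 369 - 8p. Setting quantity demanded equal to quantity supplied, 369 - 8p = 7p - 66, gives p* = 29 and q* = 137.
The ceiling of 25 is below the equilibrium price 29, so it binds.
At p = 25: qd = 369 - 8·25 = 169 and qs = 7·25 - 66 = 109.
The quantity actually transacted is the short side, supply: 109.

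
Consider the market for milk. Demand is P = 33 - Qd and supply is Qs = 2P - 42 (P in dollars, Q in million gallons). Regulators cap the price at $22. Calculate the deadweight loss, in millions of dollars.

27

Rearranging demand gives Qd = 33 - P. Setting quantity demanded equal to quantity supplied, 33 - P = 2P - 42, gives P* = 25 and Q* = 8.
Since 22 < 25, the ceiling is binding.
At P = 22: Qd = 33 - 22 = 11 and Qs = 2·22 - 42 = 2.
Quantity traded falls to 2. At Q = 2 the demand price is 33 - 2 = 31 and the supply price is (42 + 2)/2 = 22.
Deadweight loss = ½ · (31 - 22) · (8 - 2) = ½ · 9 · 6 = 27.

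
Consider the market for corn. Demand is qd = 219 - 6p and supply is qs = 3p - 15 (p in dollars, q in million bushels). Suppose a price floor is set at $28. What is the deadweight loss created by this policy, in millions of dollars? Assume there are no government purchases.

36

Without the control the market clears where 219 - 6p = 3p - 15, i.e. p* = 26 and q* = 63.
Because the floor (28) lies above the market-clearing price, it is binding.
At p = 28: qd = 219 - 6·28 = 51 and qs = 3·28 - 15 = 69.
Quantity traded falls to 51. At q = 51 the demand price is (219 - 51)/6 = 28 and the supply price is (15 + 51)/3 = 22.
Deadweight loss = ½ · (28 - 22) · (63 - 51) = ½ · 6 · 12 = 36.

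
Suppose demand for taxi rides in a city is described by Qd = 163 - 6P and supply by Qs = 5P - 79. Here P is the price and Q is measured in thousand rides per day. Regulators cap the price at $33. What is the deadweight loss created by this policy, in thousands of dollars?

0

Setting quantity demanded equal to quantity supplied, 163 - 6P = 5P - 79, gives P* = 22 and Q* = 31.
The ceiling of 33 is above the equilibrium price 22, so it is not binding; the market clears at P* = 22, Q* = 31.
Since the control does not bind, no trades are prevented and deadweight loss is zero.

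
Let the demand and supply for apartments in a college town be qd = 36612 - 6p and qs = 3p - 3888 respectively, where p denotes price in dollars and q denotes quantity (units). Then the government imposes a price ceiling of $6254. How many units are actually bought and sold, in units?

In a free market, 36612 - 6p = 3p - 3888 gives the equilibrium p* = 4500, q* = 9612.
Since 6254 is above p* = 4500, the ceiling does not bind and the free-market outcome prevails.

9612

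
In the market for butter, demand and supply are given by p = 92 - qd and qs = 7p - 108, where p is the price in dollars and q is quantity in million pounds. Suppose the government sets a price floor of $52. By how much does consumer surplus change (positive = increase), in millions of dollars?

-1444.5

Rearranging demand gives qd = 92 - p. In a free market, 92 - p = 7p - 108 gives the equilibrium p* = 25, q* = 67.
Since 52 > 25, the floor is binding.
At p = 52: qd = 92 - 52 = 40 and qs = 7·52 - 108 = 256.
Consumer surplus without the control is ½ · (92 - 25) · 67 = 2244.5.
With the floor, consumers buy 40 units at 52, so CS = ½ · (92 - 52) · 40 = 800.
Change in consumer surplus = 800 - 2244.5 = -1444.5.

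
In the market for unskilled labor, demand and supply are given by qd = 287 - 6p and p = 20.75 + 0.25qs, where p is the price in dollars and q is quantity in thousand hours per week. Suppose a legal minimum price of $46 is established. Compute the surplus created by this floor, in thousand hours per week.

90

Rearranging supply gives qs = 4p - 83. In a free market, 287 - 6p = 4p - 83 gives the equilibrium p* = 37, q* = 65.
The floor of 46 is above the equilibrium price 37, so it binds.
At p = 46: qd = 287 - 6·46 = 11 and qs = 4·46 - 83 = 101.
Surplus = qs - qd = 101 - 11 = 90.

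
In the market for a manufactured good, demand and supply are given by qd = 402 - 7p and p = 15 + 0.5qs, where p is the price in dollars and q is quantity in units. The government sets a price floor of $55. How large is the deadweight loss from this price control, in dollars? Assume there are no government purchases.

Rearranging supply gives qs = 2p - 30. In a free market, 402 - 7p = 2p - 30 gives the equilibrium p* = 48, q* = 66.
Since 55 > 48, the floor is binding.
At p = 55: qd = 402 - 7·55 = 17 and qs = 2·55 - 30 = 80.
Quantity traded falls to 17. At q = 17 the demand price is (402 - 17)/7 = 55 and the supply price is (30 + 17)/2 = 23.5.
Deadweight loss = ½ · (55 - 23.5) · (66 - 17) = ½ · 31.5 · 49 = 771.75.

771.75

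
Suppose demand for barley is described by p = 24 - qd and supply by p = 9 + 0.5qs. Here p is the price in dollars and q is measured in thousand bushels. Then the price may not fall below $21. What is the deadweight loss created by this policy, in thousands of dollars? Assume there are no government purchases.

36.75

Rearranging demand gives qd = 24 - p; rearranging supply gives qs = 2p - 18. Without the control the market clears where 24 - p = 2p - 18, i.e. p* = 14 and q* = 10.
Because the floor (21) lies above the market-clearing price, it is binding.
At p = 21: qd = 24 - 21 = 3 and qs = 2·21 - 18 = 24.
Quantity traded falls to 3. At q = 3 the demand price is 24 - 3 = 21 and the supply price is (18 + 3)/2 = 10.5.
Deadweight loss = ½ · (21 - 10.5) · (10 - 3) = ½ · 10.5 · 7 = 36.75.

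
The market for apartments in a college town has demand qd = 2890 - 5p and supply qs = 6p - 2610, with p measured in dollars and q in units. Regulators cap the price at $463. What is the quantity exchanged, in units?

168

Equilibrium: 2890 - 5p = 6p - 2610, so 5500 = 11p and p* = 500, q* = 390.
The ceiling of 463 is below the equilibrium price 500, so it binds.
At p = 463: qd = 2890 - 5·463 = 575 and qs = 6·463 - 2610 = 168.
The quantity actually transacted is the short side, supply: 168.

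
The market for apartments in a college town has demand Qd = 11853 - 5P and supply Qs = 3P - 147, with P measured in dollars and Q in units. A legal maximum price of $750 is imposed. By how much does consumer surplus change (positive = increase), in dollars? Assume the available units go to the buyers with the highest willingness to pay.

In a free market, 11853 - 5P = 3P - 147 gives the equilibrium P* = 1500, Q* = 4353.
Because the ceiling (750) lies below the market-clearing price, it is binding.
At P = 750: Qd = 11853 - 5·750 = 8103 and Qs = 3·750 - 147 = 2103.
Consumer surplus without the control is ½ · (2370.6 - 1500) · 4353 = 1894860.9.
With the ceiling, 2103 units are sold at 750 (assume they go to the highest-value buyers). The demand price at Q = 2103 is 1950, so CS = ½ · [(2370.6 - 750) + (1950 - 750)] · 2103 = 2965860.9.
Change in consumer surplus = 2965860.9 - 1894860.9 = 1071000.

1071000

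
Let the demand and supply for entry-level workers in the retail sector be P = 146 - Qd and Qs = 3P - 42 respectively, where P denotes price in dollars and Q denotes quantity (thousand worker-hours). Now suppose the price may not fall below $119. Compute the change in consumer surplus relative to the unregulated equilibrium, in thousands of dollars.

Rearranging demand gives Qd = 146 - P. Without the control the market clears where 146 - P = 3P - 42, i.e. P* = 47 and Q* = 99.
The floor of 119 is above the equilibrium price 47, so it binds.
At P = 119: Qd = 146 - 119 = 27 and Qs = 3·119 - 42 = 315.
Consumer surplus without the control is ½ · (146 - 47) · 99 = 4900.5.
With the floor, consumers buy 27 units at 119, so CS = ½ · (146 - 119) · 27 = 364.5.
Change in consumer surplus = 364.5 - 4900.5 = -4536.

-4536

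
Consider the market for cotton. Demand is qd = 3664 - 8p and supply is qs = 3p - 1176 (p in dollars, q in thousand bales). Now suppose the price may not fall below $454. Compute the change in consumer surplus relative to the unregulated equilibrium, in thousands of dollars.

Setting quantity demanded equal to quantity supplied, 3664 - 8p = 3p - 1176, gives p* = 440 and q* = 144.
Since 454 > 440, the floor is binding.
At p = 454: qd = 3664 - 8·454 = 32 and qs = 3·454 - 1176 = 186.
Consumer surplus without the control is ½ · (458 - 440) · 144 = 1296.
With the floor, consumers buy 32 units at 454, so CS = ½ · (458 - 454) · 32 = 64.
Change in consumer surplus = 64 - 1296 = -1232.

-1232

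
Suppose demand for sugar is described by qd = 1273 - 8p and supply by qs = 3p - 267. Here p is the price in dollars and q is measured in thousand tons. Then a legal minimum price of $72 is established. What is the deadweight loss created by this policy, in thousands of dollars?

0

Without the control the market clears where 1273 - 8p = 3p - 267, i.e. p* = 140 and q* = 153.
Since 72 is below p* = 140, the floor does not bind and the free-market outcome prevails.
Since the control does not bind, no trades are prevented and deadweight loss is zero.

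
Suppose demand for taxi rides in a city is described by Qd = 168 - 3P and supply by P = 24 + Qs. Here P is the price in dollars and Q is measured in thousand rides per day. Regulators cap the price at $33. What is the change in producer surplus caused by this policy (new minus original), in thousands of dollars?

Rearranging supply gives Qs = P - 24. Setting quantity demanded equal to quantity supplied, 168 - 3P = P - 24, gives P* = 48 and Q* = 24.
Because the ceiling (33) lies below the market-clearing price, it is binding.
At P = 33: Qd = 168 - 3·33 = 69 and Qs = 33 - 24 = 9.
Producer surplus without the control is ½ · (48 - 24) · 24 = 288.
With the ceiling, producers sell 9 units at 33, so PS = ½ · (33 - 24) · 9 = 40.5.
Change in producer surplus = 40.5 - 288 = -247.5.

-247.5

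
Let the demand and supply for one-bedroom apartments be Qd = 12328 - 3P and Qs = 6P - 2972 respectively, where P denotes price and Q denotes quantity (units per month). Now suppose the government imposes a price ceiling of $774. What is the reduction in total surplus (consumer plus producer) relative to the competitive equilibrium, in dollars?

In a free market, 12328 - 3P = 6P - 2972 gives the equilibrium P* = 1700, Q* = 7228.
The ceiling of 774 is below the equilibrium price 1700, so it binds.
At P = 774: Qd = 12328 - 3·774 = 10006 and Qs = 6·774 - 2972 = 1672.
Quantity traded falls to 1672. At Q = 1672 the demand price is (12328 - 1672)/3 = 3552 and the supply price is (2972 + 1672)/6 = 774.
Deadweight loss = ½ · (3552 - 774) · (7228 - 1672) = ½ · 2778 · 5556 = 7717284.

7717284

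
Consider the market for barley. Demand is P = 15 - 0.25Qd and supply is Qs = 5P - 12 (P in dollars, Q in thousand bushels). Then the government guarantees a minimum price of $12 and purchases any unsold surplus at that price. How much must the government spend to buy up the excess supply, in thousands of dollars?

432

Rearranging demand gives Qd = 60 - 4P. Setting quantity demanded equal to quantity supplied, 60 - 4P = 5P - 12, gives P* = 8 and Q* = 28.
Because the floor (12) lies above the market-clearing price, it is binding.
At P = 12: Qd = 60 - 4·12 = 12 and Qs = 5·12 - 12 = 48.
Surplus = Qs - Qd = 36.
Government expenditure = surplus × support price = 36 × 12 = 432.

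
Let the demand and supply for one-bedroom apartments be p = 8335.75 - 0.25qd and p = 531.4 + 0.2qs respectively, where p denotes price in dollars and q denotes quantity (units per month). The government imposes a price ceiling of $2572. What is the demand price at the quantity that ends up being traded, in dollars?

Rearranging demand gives qd = 33343 - 4p; rearranging supply gives qs = 5p - 2657. Without the control the market clears where 33343 - 4p = 5p - 2657, i.e. p* = 4000 and q* = 17343.
Since 2572 < 4000, the ceiling is binding.
At p = 2572: qd = 33343 - 4·2572 = 23055 and qs = 5·2572 - 2657 = 10203.
Only 10203 units reach the market. On the demand curve, the marginal buyer's willingness to pay at q = 10203 is (33343 - 10203)/4 = 5785.

5785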